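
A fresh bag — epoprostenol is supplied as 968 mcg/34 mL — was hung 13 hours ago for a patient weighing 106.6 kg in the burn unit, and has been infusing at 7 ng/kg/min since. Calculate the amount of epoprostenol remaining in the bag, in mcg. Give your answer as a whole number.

Dose = 7 ng/kg/min × 106.6 kg = 746.2 ng/min
746.2 ng/min × 60 min/hr = 44772 ng/hr
Concentration = 968 mcg ÷ 34 mL = 28.47059 mcg/mL = 28470.59 ng/mL
Rate = 44772 ng/hr ÷ 28470.59 ng/mL = 1.57257 mL/hr
Volume infused = 1.57257 mL/hr × 13 hr = 20.44341 mL
Volume remaining = 34 − 20.44341 = 13.55659 mL
Drug remaining = 13.55659 mL × 28470.59 ng/mL = 385964 ng = 385.964 mcg

386 mcg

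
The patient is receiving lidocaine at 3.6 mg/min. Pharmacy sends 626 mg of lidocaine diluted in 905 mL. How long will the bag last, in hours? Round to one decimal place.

3.6 mg/min × 60 min/hr = 216 mg/hr
Concentration = 626 mg ÷ 905 mL = 0.6917127 mg/mL
Rate = 216 mg/hr ÷ 0.6917127 mg/mL = 312.2684 mL/hr
Duration = 905 mL ÷ 312.2684 mL/hr = 2.898148 hr

2.9 hours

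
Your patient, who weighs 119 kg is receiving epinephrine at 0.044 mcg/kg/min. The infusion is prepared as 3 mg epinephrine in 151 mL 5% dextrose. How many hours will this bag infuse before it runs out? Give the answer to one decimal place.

Dose = 0.044 mcg/kg/min × 119 kg = 5.236 mcg/min
5.236 mcg/min × 60 min/hr = 314.16 mcg/hr
Concentration = 3 mg ÷ 151 mL = 0.01986755 mg/mL = 19.86755 mcg/mL
Rate = 314.16 mcg/hr ÷ 19.86755 mcg/mL = 15.81272 mL/hr
Duration = 151 mL ÷ 15.81272 mL/hr = 9.549274 hr

9.5 hours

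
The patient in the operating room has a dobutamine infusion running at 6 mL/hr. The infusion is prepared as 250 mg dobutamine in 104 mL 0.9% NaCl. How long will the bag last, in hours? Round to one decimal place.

Duration = 104 mL ÷ 6 mL/hr = 17.33333 hr

17.3 hours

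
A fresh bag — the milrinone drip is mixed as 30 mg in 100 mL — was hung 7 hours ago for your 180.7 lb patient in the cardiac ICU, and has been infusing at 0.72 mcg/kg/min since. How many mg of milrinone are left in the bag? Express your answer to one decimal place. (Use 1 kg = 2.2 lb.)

Weight = 180.7 lb ÷ 2.2 lb/kg = 82.13636 kg
Dose = 0.72 mcg/kg/min × 82.13636 kg = 59.13818 mcg/min
59.13818 mcg/min × 60 min/hr = 3548.291 mcg/hr
Concentration = 30 mg ÷ 100 mL = 0.3 mg/mL = 300 mcg/mL
Rate = 3548.291 mcg/hr ÷ 300 mcg/mL = 11.82764 mL/hr
Volume infused = 11.82764 mL/hr × 7 hr = 82.79345 mL
Volume remaining = 100 − 82.79345 = 17.20655 mL
Drug remaining = 17.20655 mL × 300 mcg/mL = 5161.964 mcg = 5.161964 mg

5.2 mg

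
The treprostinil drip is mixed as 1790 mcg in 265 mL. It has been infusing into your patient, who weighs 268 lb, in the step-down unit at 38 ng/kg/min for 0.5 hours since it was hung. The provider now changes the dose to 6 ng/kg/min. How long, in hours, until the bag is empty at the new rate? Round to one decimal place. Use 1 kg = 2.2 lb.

Initial rate:
Weight = 268 lb ÷ 2.2 lb/kg = 121.8182 kg
Dose = 38 ng/kg/min × 121.8182 kg = 4629.091 ng/min
4629.091 ng/min × 60 min/hr = 277745.5 ng/hr
Concentration = 1790 mcg ÷ 265 mL = 6.754717 mcg/mL = 6754.717 ng/mL
Rate = 277745.5 ng/hr ÷ 6754.717 ng/mL = 41.11874 mL/hr
Volume infused so far = 41.11874 mL/hr × 0.5 hr = 20.55937 mL
Volume remaining = 265 − 20.55937 = 244.4406 mL
New rate:
Dose = 6 ng/kg/min × 121.8182 kg = 730.9091 ng/min
730.9091 ng/min × 60 min/hr = 43854.55 ng/hr
Rate = 43854.55 ng/hr ÷ 6754.717 ng/mL = 6.492433 mL/hr
Time remaining = 244.4406 mL ÷ 6.492433 mL/hr = 37.65008 hr

37.7 hours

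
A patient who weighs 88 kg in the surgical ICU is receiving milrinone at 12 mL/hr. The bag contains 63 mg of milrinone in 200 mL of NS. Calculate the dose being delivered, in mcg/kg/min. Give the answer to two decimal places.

Concentration = 63 mg ÷ 200 mL = 0.315 mg/mL = 315 mcg/mL
Drug rate = 12 mL/hr × 315 mcg/mL = 3780 mcg/hr
3780 mcg/hr ÷ 60 min/hr = 63 mcg/min
63 mcg/min ÷ 88 kg = 0.7159091 mcg/kg/min

0.72 mcg/kg/min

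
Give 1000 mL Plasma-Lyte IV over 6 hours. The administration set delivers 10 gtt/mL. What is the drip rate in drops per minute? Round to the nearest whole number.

28 gtt/min

1000 mL ÷ (6 hr × 60 = 360 min) = 2.777778 mL/min
2.777778 mL/min × 10 gtt/mL = 27.77778 gtt/min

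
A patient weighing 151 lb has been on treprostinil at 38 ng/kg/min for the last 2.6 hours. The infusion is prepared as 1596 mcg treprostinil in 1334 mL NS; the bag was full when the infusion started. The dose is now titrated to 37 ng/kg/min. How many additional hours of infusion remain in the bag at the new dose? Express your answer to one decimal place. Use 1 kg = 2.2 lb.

7.8 hours

Initial rate:
Weight = 151 lb ÷ 2.2 lb/kg = 68.63636 kg
Dose = 38 ng/kg/min × 68.63636 kg = 2608.182 ng/min
2608.182 ng/min × 60 min/hr = 156490.9 ng/hr
Concentration = 1596 mcg ÷ 1334 mL = 1.196402 mcg/mL = 1196.402 ng/mL
Rate = 156490.9 ng/hr ÷ 1196.402 ng/mL = 130.8013 mL/hr
Volume infused so far = 130.8013 mL/hr × 2.6 hr = 340.0834 mL
Volume remaining = 1334 − 340.0834 = 993.9166 mL
New rate:
Dose = 37 ng/kg/min × 68.63636 kg = 2539.545 ng/min
2539.545 ng/min × 60 min/hr = 152372.7 ng/hr
Rate = 152372.7 ng/hr ÷ 1196.402 ng/mL = 127.3592 mL/hr
Time remaining = 993.9166 mL ÷ 127.3592 mL/hr = 7.804045 hr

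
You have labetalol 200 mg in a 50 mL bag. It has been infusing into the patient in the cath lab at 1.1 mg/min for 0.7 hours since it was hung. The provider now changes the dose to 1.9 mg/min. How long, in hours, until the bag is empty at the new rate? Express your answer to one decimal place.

1.3 hours

Initial rate:
1.1 mg/min × 60 min/hr = 66 mg/hr
Concentration = 200 mg ÷ 50 mL = 4 mg/mL
Rate = 66 mg/hr ÷ 4 mg/mL = 16.5 mL/hr
Volume infused so far = 16.5 mL/hr × 0.7 hr = 11.55 mL
Volume remaining = 50 − 11.55 = 38.45 mL
New rate:
1.9 mg/min × 60 min/hr = 114 mg/hr
Rate = 114 mg/hr ÷ 4 mg/mL = 28.5 mL/hr
Time remaining = 38.45 mL ÷ 28.5 mL/hr = 1.349123 hr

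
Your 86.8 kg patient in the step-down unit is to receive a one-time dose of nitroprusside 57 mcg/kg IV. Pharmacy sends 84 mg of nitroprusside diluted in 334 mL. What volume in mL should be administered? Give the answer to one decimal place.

19.7 mL

Dose = 57 mcg/kg × 86.8 kg = 4947.6 mcg
Concentration = 84 mg ÷ 334 mL = 0.251497 mg/mL = 251.497 mcg/mL
Volume = 4947.6 mcg ÷ 251.497 mcg/mL = 19.6726 mL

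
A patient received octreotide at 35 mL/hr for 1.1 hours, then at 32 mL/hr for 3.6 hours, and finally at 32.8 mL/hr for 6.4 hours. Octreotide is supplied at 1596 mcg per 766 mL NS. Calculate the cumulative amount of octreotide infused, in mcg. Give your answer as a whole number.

Concentration = 1596 mcg ÷ 766 mL = 2.083551 mcg/mL
Stage 1: 35 mL/hr × 1.1 hr = 38.5 mL → 38.5 mL × 2.083551 mcg/mL = 80.21671 mcg
Stage 2: 32 mL/hr × 3.6 hr = 115.2 mL → 115.2 mL × 2.083551 mcg/mL = 240.0251 mcg
Stage 3: 32.8 mL/hr × 6.4 hr = 209.92 mL → 209.92 mL × 2.083551 mcg/mL = 437.379 mcg
Total = 80.21671 + 240.0251 + 437.379 = 757.6208 mcg

758 mcg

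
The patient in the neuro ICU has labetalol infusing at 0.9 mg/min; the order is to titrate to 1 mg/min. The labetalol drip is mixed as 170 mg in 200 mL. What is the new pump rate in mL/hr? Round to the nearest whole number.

1 mg/min × 60 min/hr = 60 mg/hr
Concentration = 170 mg ÷ 200 mL = 0.85 mg/mL
Rate = 60 mg/hr ÷ 0.85 mg/mL = 70.58824 mL/hr

71 mL/hr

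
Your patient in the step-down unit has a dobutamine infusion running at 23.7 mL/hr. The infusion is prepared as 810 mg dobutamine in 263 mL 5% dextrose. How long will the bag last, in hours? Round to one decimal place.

Duration = 263 mL ÷ 23.7 mL/hr = 11.09705 hr

11.1 hours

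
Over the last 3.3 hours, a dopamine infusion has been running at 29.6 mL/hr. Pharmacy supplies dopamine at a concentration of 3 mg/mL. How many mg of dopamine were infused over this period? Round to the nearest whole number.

Concentration = 3 mg/mL = 3000 mcg/mL
Drug rate = 29.6 mL/hr × 3000 mcg/mL = 88800 mcg/hr
Total = 88800 mcg/hr × 3.3 hr = 293040 mcg = 293.04 mg

293 mg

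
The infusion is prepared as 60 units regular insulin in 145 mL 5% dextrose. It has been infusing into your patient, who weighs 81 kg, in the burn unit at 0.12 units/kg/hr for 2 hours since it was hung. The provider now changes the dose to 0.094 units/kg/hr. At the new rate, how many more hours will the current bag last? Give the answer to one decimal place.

Initial rate:
Dose = 0.12 units/kg/hr × 81 kg = 9.72 units/hr
Concentration = 60 units ÷ 145 mL = 0.4137931 units/mL
Rate = 9.72 units/hr ÷ 0.4137931 units/mL = 23.49 mL/hr
Volume infused so far = 23.49 mL/hr × 2 hr = 46.98 mL
Volume remaining = 145 − 46.98 = 98.02 mL
New rate:
Dose = 0.094 units/kg/hr × 81 kg = 7.614 units/hr
Rate = 7.614 units/hr ÷ 0.4137931 units/mL = 18.4005 mL/hr
Time remaining = 98.02 mL ÷ 18.4005 mL/hr = 5.327029 hr

5.3 hours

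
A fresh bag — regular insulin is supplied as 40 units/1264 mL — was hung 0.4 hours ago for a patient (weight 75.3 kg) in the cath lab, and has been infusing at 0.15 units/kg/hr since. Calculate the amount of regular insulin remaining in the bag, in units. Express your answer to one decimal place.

35.5 units

Dose = 0.15 units/kg/hr × 75.3 kg = 11.295 units/hr
Concentration = 40 units ÷ 1264 mL = 0.03164557 units/mL
Rate = 11.295 units/hr ÷ 0.03164557 units/mL = 356.922 mL/hr
Volume infused = 356.922 mL/hr × 0.4 hr = 142.7688 mL
Volume remaining = 1264 − 142.7688 = 1121.231 mL
Drug remaining = 1121.231 mL × 0.03164557 units/mL = 35.482 units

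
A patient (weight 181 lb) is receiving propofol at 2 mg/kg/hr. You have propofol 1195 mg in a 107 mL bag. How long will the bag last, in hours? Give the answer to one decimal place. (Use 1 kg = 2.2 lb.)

7.3 hours

Weight = 181 lb ÷ 2.2 lb/kg = 82.27273 kg
Dose = 2 mg/kg/hr × 82.27273 kg = 164.5455 mg/hr
Concentration = 1195 mg ÷ 107 mL = 11.16822 mg/mL
Rate = 164.5455 mg/hr ÷ 11.16822 mg/mL = 14.73336 mL/hr
Duration = 107 mL ÷ 14.73336 mL/hr = 7.262431 hr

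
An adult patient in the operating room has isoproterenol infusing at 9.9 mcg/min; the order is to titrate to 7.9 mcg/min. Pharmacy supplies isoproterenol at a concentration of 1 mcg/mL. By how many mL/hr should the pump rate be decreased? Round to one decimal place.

At the current dose:
9.9 mcg/min × 60 min/hr = 594 mcg/hr
Rate = 594 mcg/hr ÷ 1 mcg/mL = 594 mL/hr
At the new dose:
7.9 mcg/min × 60 min/hr = 474 mcg/hr
Rate = 474 mcg/hr ÷ 1 mcg/mL = 474 mL/hr
Change = 474 − 594 = -120 mL/hr → 120 mL/hr decrease

120.0 mL/hr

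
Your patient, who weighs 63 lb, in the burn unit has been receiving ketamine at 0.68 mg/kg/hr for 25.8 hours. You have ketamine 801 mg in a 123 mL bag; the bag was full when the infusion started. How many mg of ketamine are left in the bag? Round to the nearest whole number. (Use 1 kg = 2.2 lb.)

299 mg

Weight = 63 lb ÷ 2.2 lb/kg = 28.63636 kg
Dose = 0.68 mg/kg/hr × 28.63636 kg = 19.47273 mg/hr
Concentration = 801 mg ÷ 123 mL = 6.512195 mg/mL
Rate = 19.47273 mg/hr ÷ 6.512195 mg/mL = 2.990194 mL/hr
Volume infused = 2.990194 mL/hr × 25.8 hr = 77.14701 mL
Volume remaining = 123 − 77.14701 = 45.85299 mL
Drug remaining = 45.85299 mL × 6.512195 mg/mL = 298.6036 mg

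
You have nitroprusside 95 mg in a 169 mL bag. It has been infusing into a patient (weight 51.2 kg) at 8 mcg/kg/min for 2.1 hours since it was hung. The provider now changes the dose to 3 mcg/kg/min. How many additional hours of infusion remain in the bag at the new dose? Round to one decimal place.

Initial rate:
Dose = 8 mcg/kg/min × 51.2 kg = 409.6 mcg/min
409.6 mcg/min × 60 min/hr = 24576 mcg/hr
Concentration = 95 mg ÷ 169 mL = 0.5621302 mg/mL = 562.1302 mcg/mL
Rate = 24576 mcg/hr ÷ 562.1302 mcg/mL = 43.71941 mL/hr
Volume infused so far = 43.71941 mL/hr × 2.1 hr = 91.81076 mL
Volume remaining = 169 − 91.81076 = 77.18924 mL
New rate:
Dose = 3 mcg/kg/min × 51.2 kg = 153.6 mcg/min
153.6 mcg/min × 60 min/hr = 9216 mcg/hr
Rate = 9216 mcg/hr ÷ 562.1302 mcg/mL = 16.39478 mL/hr
Time remaining = 77.18924 mL ÷ 16.39478 mL/hr = 4.70816 hr

4.7 hours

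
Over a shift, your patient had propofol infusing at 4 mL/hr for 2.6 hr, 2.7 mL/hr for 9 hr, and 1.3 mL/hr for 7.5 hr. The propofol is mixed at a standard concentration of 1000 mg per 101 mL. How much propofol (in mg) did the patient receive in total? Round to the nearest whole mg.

Concentration = 1000 mg ÷ 101 mL = 9.90099 mg/mL
Stage 1: 4 mL/hr × 2.6 hr = 10.4 mL → 10.4 mL × 9.90099 mg/mL = 102.9703 mg
Stage 2: 2.7 mL/hr × 9 hr = 24.3 mL → 24.3 mL × 9.90099 mg/mL = 240.5941 mg
Stage 3: 1.3 mL/hr × 7.5 hr = 9.75 mL → 9.75 mL × 9.90099 mg/mL = 96.53465 mg
Total = 102.9703 + 240.5941 + 96.53465 = 440.099 mg

440 mg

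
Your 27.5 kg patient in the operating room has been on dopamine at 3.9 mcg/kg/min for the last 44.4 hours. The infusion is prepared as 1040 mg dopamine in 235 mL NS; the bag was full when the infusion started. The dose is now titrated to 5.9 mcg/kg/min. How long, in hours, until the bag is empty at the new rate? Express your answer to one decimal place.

Initial rate:
Dose = 3.9 mcg/kg/min × 27.5 kg = 107.25 mcg/min
107.25 mcg/min × 60 min/hr = 6435 mcg/hr
Concentration = 1040 mg ÷ 235 mL = 4.425532 mg/mL = 4425.532 mcg/mL
Rate = 6435 mcg/hr ÷ 4425.532 mcg/mL = 1.454063 mL/hr
Volume infused so far = 1.454063 mL/hr × 44.4 hr = 64.56037 mL
Volume remaining = 235 − 64.56037 = 170.4396 mL
New rate:
Dose = 5.9 mcg/kg/min × 27.5 kg = 162.25 mcg/min
162.25 mcg/min × 60 min/hr = 9735 mcg/hr
Rate = 9735 mcg/hr ÷ 4425.532 mcg/mL = 2.199736 mL/hr
Time remaining = 170.4396 mL ÷ 2.199736 mL/hr = 77.48187 hr

77.5 hours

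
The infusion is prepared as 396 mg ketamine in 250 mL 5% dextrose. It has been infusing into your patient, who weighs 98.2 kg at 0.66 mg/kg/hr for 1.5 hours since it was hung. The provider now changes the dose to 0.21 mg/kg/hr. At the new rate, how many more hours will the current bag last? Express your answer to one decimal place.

14.5 hours

Initial rate:
Dose = 0.66 mg/kg/hr × 98.2 kg = 64.812 mg/hr
Concentration = 396 mg ÷ 250 mL = 1.584 mg/mL
Rate = 64.812 mg/hr ÷ 1.584 mg/mL = 40.91667 mL/hr
Volume infused so far = 40.91667 mL/hr × 1.5 hr = 61.375 mL
Volume remaining = 250 − 61.375 = 188.625 mL
New rate:
Dose = 0.21 mg/kg/hr × 98.2 kg = 20.622 mg/hr
Rate = 20.622 mg/hr ÷ 1.584 mg/mL = 13.01894 mL/hr
Time remaining = 188.625 mL ÷ 13.01894 mL/hr = 14.48851 hr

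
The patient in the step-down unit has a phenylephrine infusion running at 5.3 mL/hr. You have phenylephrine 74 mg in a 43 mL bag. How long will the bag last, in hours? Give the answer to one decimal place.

8.1 hours

Duration = 43 mL ÷ 5.3 mL/hr = 8.113208 hr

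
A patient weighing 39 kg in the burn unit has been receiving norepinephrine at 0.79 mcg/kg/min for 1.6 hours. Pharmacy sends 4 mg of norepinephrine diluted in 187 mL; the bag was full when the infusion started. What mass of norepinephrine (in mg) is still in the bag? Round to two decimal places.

Dose = 0.79 mcg/kg/min × 39 kg = 30.81 mcg/min
30.81 mcg/min × 60 min/hr = 1848.6 mcg/hr
Concentration = 4 mg ÷ 187 mL = 0.02139037 mg/mL = 21.39037 mcg/mL
Rate = 1848.6 mcg/hr ÷ 21.39037 mcg/mL = 86.42205 mL/hr
Volume infused = 86.42205 mL/hr × 1.6 hr = 138.2753 mL
Volume remaining = 187 − 138.2753 = 48.72472 mL
Drug remaining = 48.72472 mL × 21.39037 mcg/mL = 1042.24 mcg = 1.04224 mg

1.04 mg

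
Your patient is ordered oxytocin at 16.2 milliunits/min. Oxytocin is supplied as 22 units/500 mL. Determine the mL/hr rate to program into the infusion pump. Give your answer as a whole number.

22 mL/hr

16.2 milliunits/min × 60 min/hr = 972 milliunits/hr
Concentration = 22 units ÷ 500 mL = 0.044 units/mL = 44 milliunits/mL
Rate = 972 milliunits/hr ÷ 44 milliunits/mL = 22.09091 mL/hr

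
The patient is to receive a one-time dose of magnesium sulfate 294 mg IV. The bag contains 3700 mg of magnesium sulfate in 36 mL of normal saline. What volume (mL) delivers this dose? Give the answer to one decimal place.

Concentration = 3700 mg ÷ 36 mL = 102.7778 mg/mL
Volume = 294 mg ÷ 102.7778 mg/mL = 2.860541 mL

2.9 mL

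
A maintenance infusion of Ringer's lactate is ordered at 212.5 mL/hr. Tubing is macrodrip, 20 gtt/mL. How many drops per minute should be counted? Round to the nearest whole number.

71 gtt/min

212.5 mL/hr ÷ 60 min/hr = 3.541667 mL/min
3.541667 mL/min × 20 gtt/mL = 70.83333 gtt/min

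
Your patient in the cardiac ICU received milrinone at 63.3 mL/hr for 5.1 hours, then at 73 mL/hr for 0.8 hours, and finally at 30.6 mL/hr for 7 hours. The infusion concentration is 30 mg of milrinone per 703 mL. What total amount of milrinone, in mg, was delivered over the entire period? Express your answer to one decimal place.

25.4 mg

Concentration = 30 mg ÷ 703 mL = 0.04267425 mg/mL
Stage 1: 63.3 mL/hr × 5.1 hr = 322.83 mL → 322.83 mL × 0.04267425 mg/mL = 13.77653 mg
Stage 2: 73 mL/hr × 0.8 hr = 58.4 mL → 58.4 mL × 0.04267425 mg/mL = 2.492176 mg
Stage 3: 30.6 mL/hr × 7 hr = 214.2 mL → 214.2 mL × 0.04267425 mg/mL = 9.140825 mg
Total = 13.77653 + 2.492176 + 9.140825 = 25.40953 mg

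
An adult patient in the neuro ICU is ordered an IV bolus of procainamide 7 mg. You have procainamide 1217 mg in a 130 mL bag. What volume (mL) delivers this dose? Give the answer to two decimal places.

Concentration = 1217 mg ÷ 130 mL = 9.361538 mg/mL
Volume = 7 mg ÷ 9.361538 mg/mL = 0.7477403 mL

0.75 mL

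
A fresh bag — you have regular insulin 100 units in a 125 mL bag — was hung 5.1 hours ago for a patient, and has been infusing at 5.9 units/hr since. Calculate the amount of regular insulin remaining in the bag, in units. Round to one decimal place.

69.9 units

Concentration = 100 units ÷ 125 mL = 0.8 units/mL
Rate = 5.9 units/hr ÷ 0.8 units/mL = 7.375 mL/hr
Volume infused = 7.375 mL/hr × 5.1 hr = 37.6125 mL
Volume remaining = 125 − 37.6125 = 87.3875 mL
Drug remaining = 87.3875 mL × 0.8 units/mL = 69.91 units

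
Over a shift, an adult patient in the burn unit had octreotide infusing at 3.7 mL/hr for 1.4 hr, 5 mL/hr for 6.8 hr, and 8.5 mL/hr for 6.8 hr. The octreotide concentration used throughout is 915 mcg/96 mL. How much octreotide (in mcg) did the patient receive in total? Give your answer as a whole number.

Concentration = 915 mcg ÷ 96 mL = 9.53125 mcg/mL
Stage 1: 3.7 mL/hr × 1.4 hr = 5.18 mL → 5.18 mL × 9.53125 mcg/mL = 49.37187 mcg
Stage 2: 5 mL/hr × 6.8 hr = 34 mL → 34 mL × 9.53125 mcg/mL = 324.0625 mcg
Stage 3: 8.5 mL/hr × 6.8 hr = 57.8 mL → 57.8 mL × 9.53125 mcg/mL = 550.9062 mcg
Total = 49.37187 + 324.0625 + 550.9062 = 924.3406 mcg

924 mcg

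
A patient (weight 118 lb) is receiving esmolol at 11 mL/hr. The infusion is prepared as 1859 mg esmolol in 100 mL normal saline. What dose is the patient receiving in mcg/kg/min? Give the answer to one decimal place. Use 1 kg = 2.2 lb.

63.5 mcg/kg/min

Weight = 118 lb ÷ 2.2 lb/kg = 53.63636 kg
Concentration = 1859 mg ÷ 100 mL = 18.59 mg/mL = 18590 mcg/mL
Drug rate = 11 mL/hr × 18590 mcg/mL = 204490 mcg/hr
204490 mcg/hr ÷ 60 min/hr = 3408.167 mcg/min
3408.167 mcg/min ÷ 53.63636 kg = 63.54209 mcg/kg/min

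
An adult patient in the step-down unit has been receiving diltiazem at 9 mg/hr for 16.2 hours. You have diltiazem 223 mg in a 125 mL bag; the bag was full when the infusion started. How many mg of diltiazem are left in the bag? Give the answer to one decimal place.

77.2 mg

Concentration = 223 mg ÷ 125 mL = 1.784 mg/mL
Rate = 9 mg/hr ÷ 1.784 mg/mL = 5.044843 mL/hr
Volume infused = 5.044843 mL/hr × 16.2 hr = 81.72646 mL
Volume remaining = 125 − 81.72646 = 43.27354 mL
Drug remaining = 43.27354 mL × 1.784 mg/mL = 77.2 mg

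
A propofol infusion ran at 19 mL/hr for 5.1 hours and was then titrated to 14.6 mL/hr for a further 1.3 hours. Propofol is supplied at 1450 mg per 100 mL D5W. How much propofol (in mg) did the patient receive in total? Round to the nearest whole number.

1680 mg

Concentration = 1450 mg ÷ 100 mL = 14.5 mg/mL
Stage 1: 19 mL/hr × 5.1 hr = 96.9 mL → 96.9 mL × 14.5 mg/mL = 1405.05 mg
Stage 2: 14.6 mL/hr × 1.3 hr = 18.98 mL → 18.98 mL × 14.5 mg/mL = 275.21 mg
Total = 1405.05 + 275.21 = 1680.26 mg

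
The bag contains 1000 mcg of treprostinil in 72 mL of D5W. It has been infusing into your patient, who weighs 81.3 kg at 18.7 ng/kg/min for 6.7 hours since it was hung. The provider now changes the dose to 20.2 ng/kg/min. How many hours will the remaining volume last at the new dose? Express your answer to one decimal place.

Initial rate:
Dose = 18.7 ng/kg/min × 81.3 kg = 1520.31 ng/min
1520.31 ng/min × 60 min/hr = 91218.6 ng/hr
Concentration = 1000 mcg ÷ 72 mL = 13.88889 mcg/mL = 13888.89 ng/mL
Rate = 91218.6 ng/hr ÷ 13888.89 ng/mL = 6.567739 mL/hr
Volume infused so far = 6.567739 mL/hr × 6.7 hr = 44.00385 mL
Volume remaining = 72 − 44.00385 = 27.99615 mL
New rate:
Dose = 20.2 ng/kg/min × 81.3 kg = 1642.26 ng/min
1642.26 ng/min × 60 min/hr = 98535.6 ng/hr
Rate = 98535.6 ng/hr ÷ 13888.89 ng/mL = 7.094563 mL/hr
Time remaining = 27.99615 mL ÷ 7.094563 mL/hr = 3.946141 hr

3.9 hours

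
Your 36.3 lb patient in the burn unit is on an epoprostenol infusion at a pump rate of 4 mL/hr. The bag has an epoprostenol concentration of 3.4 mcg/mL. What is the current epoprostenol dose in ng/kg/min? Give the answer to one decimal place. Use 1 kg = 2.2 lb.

13.7 ng/kg/min

Weight = 36.3 lb ÷ 2.2 lb/kg = 16.5 kg
Concentration = 3.4 mcg/mL = 3400 ng/mL
Drug rate = 4 mL/hr × 3400 ng/mL = 13600 ng/hr
13600 ng/hr ÷ 60 min/hr = 226.6667 ng/min
226.6667 ng/min ÷ 16.5 kg = 13.73737 ng/kg/min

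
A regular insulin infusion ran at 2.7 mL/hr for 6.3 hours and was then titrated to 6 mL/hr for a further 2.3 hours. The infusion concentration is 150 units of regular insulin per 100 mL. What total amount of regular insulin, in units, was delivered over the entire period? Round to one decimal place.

46.2 units

Concentration = 150 units ÷ 100 mL = 1.5 units/mL
Stage 1: 2.7 mL/hr × 6.3 hr = 17.01 mL → 17.01 mL × 1.5 units/mL = 25.515 units
Stage 2: 6 mL/hr × 2.3 hr = 13.8 mL → 13.8 mL × 1.5 units/mL = 20.7 units
Total = 25.515 + 20.7 = 46.215 units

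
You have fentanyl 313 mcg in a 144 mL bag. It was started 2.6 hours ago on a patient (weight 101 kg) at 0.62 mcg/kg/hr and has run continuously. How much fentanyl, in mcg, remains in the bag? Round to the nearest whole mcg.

150 mcg

Dose = 0.62 mcg/kg/hr × 101 kg = 62.62 mcg/hr
Concentration = 313 mcg ÷ 144 mL = 2.173611 mcg/mL
Rate = 62.62 mcg/hr ÷ 2.173611 mcg/mL = 28.8092 mL/hr
Volume infused = 28.8092 mL/hr × 2.6 hr = 74.90392 mL
Volume remaining = 144 − 74.90392 = 69.09608 mL
Drug remaining = 69.09608 mL × 2.173611 mcg/mL = 150.188 mcg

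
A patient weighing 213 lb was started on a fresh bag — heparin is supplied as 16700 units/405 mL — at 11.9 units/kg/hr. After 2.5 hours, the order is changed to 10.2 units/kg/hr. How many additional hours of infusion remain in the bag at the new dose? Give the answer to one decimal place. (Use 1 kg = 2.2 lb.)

14.0 hours

Initial rate:
Weight = 213 lb ÷ 2.2 lb/kg = 96.81818 kg
Dose = 11.9 units/kg/hr × 96.81818 kg = 1152.136 units/hr
Concentration = 16700 units ÷ 405 mL = 41.23457 units/mL
Rate = 1152.136 units/hr ÷ 41.23457 units/mL = 27.94103 mL/hr
Volume infused so far = 27.94103 mL/hr × 2.5 hr = 69.85258 mL
Volume remaining = 405 − 69.85258 = 335.1474 mL
New rate:
Dose = 10.2 units/kg/hr × 96.81818 kg = 987.5455 units/hr
Rate = 987.5455 units/hr ÷ 41.23457 units/mL = 23.94946 mL/hr
Time remaining = 335.1474 mL ÷ 23.94946 mL/hr = 13.99395 hr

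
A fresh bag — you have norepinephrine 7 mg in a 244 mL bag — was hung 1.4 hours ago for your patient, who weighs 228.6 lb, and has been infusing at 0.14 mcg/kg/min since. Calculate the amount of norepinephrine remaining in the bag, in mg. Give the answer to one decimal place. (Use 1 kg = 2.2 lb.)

Weight = 228.6 lb ÷ 2.2 lb/kg = 103.9091 kg
Dose = 0.14 mcg/kg/min × 103.9091 kg = 14.54727 mcg/min
14.54727 mcg/min × 60 min/hr = 872.8364 mcg/hr
Concentration = 7 mg ÷ 244 mL = 0.02868852 mg/mL = 28.68852 mcg/mL
Rate = 872.8364 mcg/hr ÷ 28.68852 mcg/mL = 30.42458 mL/hr
Volume infused = 30.42458 mL/hr × 1.4 hr = 42.59441 mL
Volume remaining = 244 − 42.59441 = 201.4056 mL
Drug remaining = 201.4056 mL × 28.68852 mcg/mL = 5778.029 mcg = 5.778029 mg

5.8 mg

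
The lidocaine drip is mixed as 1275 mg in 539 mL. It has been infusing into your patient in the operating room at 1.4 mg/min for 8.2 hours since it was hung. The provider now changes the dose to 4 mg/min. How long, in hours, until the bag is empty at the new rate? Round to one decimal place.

Initial rate:
1.4 mg/min × 60 min/hr = 84 mg/hr
Concentration = 1275 mg ÷ 539 mL = 2.365492 mg/mL
Rate = 84 mg/hr ÷ 2.365492 mg/mL = 35.51059 mL/hr
Volume infused so far = 35.51059 mL/hr × 8.2 hr = 291.1868 mL
Volume remaining = 539 − 291.1868 = 247.8132 mL
New rate:
4 mg/min × 60 min/hr = 240 mg/hr
Rate = 240 mg/hr ÷ 2.365492 mg/mL = 101.4588 mL/hr
Time remaining = 247.8132 mL ÷ 101.4588 mL/hr = 2.4425 hr

2.4 hours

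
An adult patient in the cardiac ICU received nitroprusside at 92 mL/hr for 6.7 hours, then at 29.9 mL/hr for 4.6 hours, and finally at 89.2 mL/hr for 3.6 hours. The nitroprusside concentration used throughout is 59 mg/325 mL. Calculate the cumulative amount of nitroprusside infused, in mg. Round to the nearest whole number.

Concentration = 59 mg ÷ 325 mL = 0.1815385 mg/mL
Stage 1: 92 mL/hr × 6.7 hr = 616.4 mL → 616.4 mL × 0.1815385 mg/mL = 111.9003 mg
Stage 2: 29.9 mL/hr × 4.6 hr = 137.54 mL → 137.54 mL × 0.1815385 mg/mL = 24.9688 mg
Stage 3: 89.2 mL/hr × 3.6 hr = 321.12 mL → 321.12 mL × 0.1815385 mg/mL = 58.29563 mg
Total = 111.9003 + 24.9688 + 58.29563 = 195.1647 mg

195 mg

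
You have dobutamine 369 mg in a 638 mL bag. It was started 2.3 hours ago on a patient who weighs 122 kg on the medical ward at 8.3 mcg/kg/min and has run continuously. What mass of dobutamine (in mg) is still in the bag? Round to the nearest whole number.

Dose = 8.3 mcg/kg/min × 122 kg = 1012.6 mcg/min
1012.6 mcg/min × 60 min/hr = 60756 mcg/hr
Concentration = 369 mg ÷ 638 mL = 0.5783699 mg/mL = 578.3699 mcg/mL
Rate = 60756 mcg/hr ÷ 578.3699 mcg/mL = 105.047 mL/hr
Volume infused = 105.047 mL/hr × 2.3 hr = 241.608 mL
Volume remaining = 638 − 241.608 = 396.392 mL
Drug remaining = 396.392 mL × 578.3699 mcg/mL = 229261.2 mcg = 229.2612 mg

229 mg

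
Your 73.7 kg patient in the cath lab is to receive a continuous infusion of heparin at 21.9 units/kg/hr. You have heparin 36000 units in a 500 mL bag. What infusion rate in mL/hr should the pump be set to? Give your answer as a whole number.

Dose = 21.9 units/kg/hr × 73.7 kg = 1614.03 units/hr
Concentration = 36000 units ÷ 500 mL = 72 units/mL
Rate = 1614.03 units/hr ÷ 72 units/mL = 22.41708 mL/hr

22 mL/hr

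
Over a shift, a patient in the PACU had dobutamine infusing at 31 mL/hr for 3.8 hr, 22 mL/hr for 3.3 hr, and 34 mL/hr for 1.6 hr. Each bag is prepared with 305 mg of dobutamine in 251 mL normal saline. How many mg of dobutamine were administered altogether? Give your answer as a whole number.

Concentration = 305 mg ÷ 251 mL = 1.215139 mg/mL
Stage 1: 31 mL/hr × 3.8 hr = 117.8 mL → 117.8 mL × 1.215139 mg/mL = 143.1434 mg
Stage 2: 22 mL/hr × 3.3 hr = 72.6 mL → 72.6 mL × 1.215139 mg/mL = 88.21912 mg
Stage 3: 34 mL/hr × 1.6 hr = 54.4 mL → 54.4 mL × 1.215139 mg/mL = 66.10359 mg
Total = 143.1434 + 88.21912 + 66.10359 = 297.4661 mg

297 mg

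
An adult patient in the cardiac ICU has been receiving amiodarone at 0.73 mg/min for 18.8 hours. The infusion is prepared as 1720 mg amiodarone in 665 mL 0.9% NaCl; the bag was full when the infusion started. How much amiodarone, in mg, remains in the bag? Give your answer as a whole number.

0.73 mg/min × 60 min/hr = 43.8 mg/hr
Concentration = 1720 mg ÷ 665 mL = 2.586466 mg/mL
Rate = 43.8 mg/hr ÷ 2.586466 mg/mL = 16.9343 mL/hr
Volume infused = 16.9343 mL/hr × 18.8 hr = 318.3649 mL
Volume remaining = 665 − 318.3649 = 346.6351 mL
Drug remaining = 346.6351 mL × 2.586466 mg/mL = 896.56 mg

897 mg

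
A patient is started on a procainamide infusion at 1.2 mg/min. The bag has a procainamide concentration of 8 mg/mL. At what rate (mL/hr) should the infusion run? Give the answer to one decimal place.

1.2 mg/min × 60 min/hr = 72 mg/hr
Rate = 72 mg/hr ÷ 8 mg/mL = 9 mL/hr

9.0 mL/hr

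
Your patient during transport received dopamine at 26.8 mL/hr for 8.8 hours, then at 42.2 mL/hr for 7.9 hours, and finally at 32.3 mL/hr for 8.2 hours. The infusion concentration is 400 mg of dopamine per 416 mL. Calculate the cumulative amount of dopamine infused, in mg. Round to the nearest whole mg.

Concentration = 400 mg ÷ 416 mL = 0.9615385 mg/mL
Stage 1: 26.8 mL/hr × 8.8 hr = 235.84 mL → 235.84 mL × 0.9615385 mg/mL = 226.7692 mg
Stage 2: 42.2 mL/hr × 7.9 hr = 333.38 mL → 333.38 mL × 0.9615385 mg/mL = 320.5577 mg
Stage 3: 32.3 mL/hr × 8.2 hr = 264.86 mL → 264.86 mL × 0.9615385 mg/mL = 254.6731 mg
Total = 226.7692 + 320.5577 + 254.6731 = 802 mg

802 mg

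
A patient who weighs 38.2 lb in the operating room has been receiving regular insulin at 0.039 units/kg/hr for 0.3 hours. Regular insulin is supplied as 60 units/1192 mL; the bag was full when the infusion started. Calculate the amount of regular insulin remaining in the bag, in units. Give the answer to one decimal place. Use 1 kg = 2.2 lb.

59.8 units

Weight = 38.2 lb ÷ 2.2 lb/kg = 17.36364 kg
Dose = 0.039 units/kg/hr × 17.36364 kg = 0.6771818 units/hr
Concentration = 60 units ÷ 1192 mL = 0.05033557 units/mL
Rate = 0.6771818 units/hr ÷ 0.05033557 units/mL = 13.45335 mL/hr
Volume infused = 13.45335 mL/hr × 0.3 hr = 4.036004 mL
Volume remaining = 1192 − 4.036004 = 1187.964 mL
Drug remaining = 1187.964 mL × 0.05033557 units/mL = 59.79685 units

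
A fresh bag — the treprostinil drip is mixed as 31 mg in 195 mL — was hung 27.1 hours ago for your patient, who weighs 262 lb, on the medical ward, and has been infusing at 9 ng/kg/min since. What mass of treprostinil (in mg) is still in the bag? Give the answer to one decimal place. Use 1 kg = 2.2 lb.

Weight = 262 lb ÷ 2.2 lb/kg = 119.0909 kg
Dose = 9 ng/kg/min × 119.0909 kg = 1071.818 ng/min
1071.818 ng/min × 60 min/hr = 64309.09 ng/hr
Concentration = 31 mg ÷ 195 mL = 0.1589744 mg/mL = 158974.4 ng/mL
Rate = 64309.09 ng/hr ÷ 158974.4 ng/mL = 0.4045249 mL/hr
Volume infused = 0.4045249 mL/hr × 27.1 hr = 10.96263 mL
Volume remaining = 195 − 10.96263 = 184.0374 mL
Drug remaining = 184.0374 mL × 158974.4 ng/mL = 29257224 ng = 29.25722 mg

29.3 mg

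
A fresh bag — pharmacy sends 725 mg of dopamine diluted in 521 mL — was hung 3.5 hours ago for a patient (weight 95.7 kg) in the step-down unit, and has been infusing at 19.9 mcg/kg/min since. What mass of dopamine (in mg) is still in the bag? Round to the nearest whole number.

325 mg

Dose = 19.9 mcg/kg/min × 95.7 kg = 1904.43 mcg/min
1904.43 mcg/min × 60 min/hr = 114265.8 mcg/hr
Concentration = 725 mg ÷ 521 mL = 1.391555 mg/mL = 1391.555 mcg/mL
Rate = 114265.8 mcg/hr ÷ 1391.555 mcg/mL = 82.11377 mL/hr
Volume infused = 82.11377 mL/hr × 3.5 hr = 287.3982 mL
Volume remaining = 521 − 287.3982 = 233.6018 mL
Drug remaining = 233.6018 mL × 1391.555 mcg/mL = 325069.7 mcg = 325.0697 mg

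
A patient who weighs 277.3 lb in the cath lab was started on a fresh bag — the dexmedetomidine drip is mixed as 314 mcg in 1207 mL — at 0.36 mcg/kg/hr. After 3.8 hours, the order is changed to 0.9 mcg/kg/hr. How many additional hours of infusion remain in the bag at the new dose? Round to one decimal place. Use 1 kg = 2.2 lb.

1.2 hours

Initial rate:
Weight = 277.3 lb ÷ 2.2 lb/kg = 126.0455 kg
Dose = 0.36 mcg/kg/hr × 126.0455 kg = 45.37636 mcg/hr
Concentration = 314 mcg ÷ 1207 mL = 0.2601491 mcg/mL
Rate = 45.37636 mcg/hr ÷ 0.2601491 mcg/mL = 174.4244 mL/hr
Volume infused so far = 174.4244 mL/hr × 3.8 hr = 662.8128 mL
Volume remaining = 1207 − 662.8128 = 544.1872 mL
New rate:
Dose = 0.9 mcg/kg/hr × 126.0455 kg = 113.4409 mcg/hr
Rate = 113.4409 mcg/hr ÷ 0.2601491 mcg/mL = 436.0611 mL/hr
Time remaining = 544.1872 mL ÷ 436.0611 mL/hr = 1.247961 hr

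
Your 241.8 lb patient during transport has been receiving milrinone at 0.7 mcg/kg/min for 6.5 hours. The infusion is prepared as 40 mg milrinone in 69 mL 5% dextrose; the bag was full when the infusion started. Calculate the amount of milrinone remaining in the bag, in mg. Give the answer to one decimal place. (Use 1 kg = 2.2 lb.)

10.0 mg

Weight = 241.8 lb ÷ 2.2 lb/kg = 109.9091 kg
Dose = 0.7 mcg/kg/min × 109.9091 kg = 76.93636 mcg/min
76.93636 mcg/min × 60 min/hr = 4616.182 mcg/hr
Concentration = 40 mg ÷ 69 mL = 0.5797101 mg/mL = 579.7101 mcg/mL
Rate = 4616.182 mcg/hr ÷ 579.7101 mcg/mL = 7.962914 mL/hr
Volume infused = 7.962914 mL/hr × 6.5 hr = 51.75894 mL
Volume remaining = 69 − 51.75894 = 17.24106 mL
Drug remaining = 17.24106 mL × 579.7101 mcg/mL = 9994.818 mcg = 9.994818 mg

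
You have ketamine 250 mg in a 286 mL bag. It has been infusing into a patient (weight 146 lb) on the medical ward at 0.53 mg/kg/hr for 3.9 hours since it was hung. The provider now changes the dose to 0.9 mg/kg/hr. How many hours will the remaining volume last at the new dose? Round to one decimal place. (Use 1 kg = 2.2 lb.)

1.9 hours

Initial rate:
Weight = 146 lb ÷ 2.2 lb/kg = 66.36364 kg
Dose = 0.53 mg/kg/hr × 66.36364 kg = 35.17273 mg/hr
Concentration = 250 mg ÷ 286 mL = 0.8741259 mg/mL
Rate = 35.17273 mg/hr ÷ 0.8741259 mg/mL = 40.2376 mL/hr
Volume infused so far = 40.2376 mL/hr × 3.9 hr = 156.9266 mL
Volume remaining = 286 − 156.9266 = 129.0734 mL
New rate:
Dose = 0.9 mg/kg/hr × 66.36364 kg = 59.72727 mg/hr
Rate = 59.72727 mg/hr ÷ 0.8741259 mg/mL = 68.328 mL/hr
Time remaining = 129.0734 mL ÷ 68.328 mL/hr = 1.889026 hr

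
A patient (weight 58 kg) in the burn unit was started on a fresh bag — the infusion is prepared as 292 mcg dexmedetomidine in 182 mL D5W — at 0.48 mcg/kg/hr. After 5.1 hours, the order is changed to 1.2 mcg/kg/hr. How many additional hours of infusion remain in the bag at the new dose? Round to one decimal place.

2.2 hours

Initial rate:
Dose = 0.48 mcg/kg/hr × 58 kg = 27.84 mcg/hr
Concentration = 292 mcg ÷ 182 mL = 1.604396 mcg/mL
Rate = 27.84 mcg/hr ÷ 1.604396 mcg/mL = 17.35233 mL/hr
Volume infused so far = 17.35233 mL/hr × 5.1 hr = 88.49688 mL
Volume remaining = 182 − 88.49688 = 93.50312 mL
New rate:
Dose = 1.2 mcg/kg/hr × 58 kg = 69.6 mcg/hr
Rate = 69.6 mcg/hr ÷ 1.604396 mcg/mL = 43.38082 mL/hr
Time remaining = 93.50312 mL ÷ 43.38082 mL/hr = 2.155402 hr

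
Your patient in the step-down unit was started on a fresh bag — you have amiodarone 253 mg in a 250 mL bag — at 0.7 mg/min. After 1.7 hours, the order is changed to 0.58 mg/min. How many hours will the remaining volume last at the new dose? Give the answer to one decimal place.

5.2 hours

Initial rate:
0.7 mg/min × 60 min/hr = 42 mg/hr
Concentration = 253 mg ÷ 250 mL = 1.012 mg/mL
Rate = 42 mg/hr ÷ 1.012 mg/mL = 41.50198 mL/hr
Volume infused so far = 41.50198 mL/hr × 1.7 hr = 70.55336 mL
Volume remaining = 250 − 70.55336 = 179.4466 mL
New rate:
0.58 mg/min × 60 min/hr = 34.8 mg/hr
Rate = 34.8 mg/hr ÷ 1.012 mg/mL = 34.38735 mL/hr
Time remaining = 179.4466 mL ÷ 34.38735 mL/hr = 5.218391 hr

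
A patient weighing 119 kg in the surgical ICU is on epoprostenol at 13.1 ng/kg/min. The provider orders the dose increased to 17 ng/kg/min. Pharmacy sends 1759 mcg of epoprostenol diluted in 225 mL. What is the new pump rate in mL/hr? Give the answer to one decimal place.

Dose = 17 ng/kg/min × 119 kg = 2023 ng/min
2023 ng/min × 60 min/hr = 121380 ng/hr
Concentration = 1759 mcg ÷ 225 mL = 7.817778 mcg/mL = 7817.778 ng/mL
Rate = 121380 ng/hr ÷ 7817.778 ng/mL = 15.52615 mL/hr

15.5 mL/hr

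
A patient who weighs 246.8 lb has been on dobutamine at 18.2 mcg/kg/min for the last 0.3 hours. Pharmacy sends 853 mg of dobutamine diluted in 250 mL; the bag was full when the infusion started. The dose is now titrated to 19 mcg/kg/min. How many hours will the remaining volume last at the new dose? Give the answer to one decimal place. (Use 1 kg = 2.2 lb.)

6.4 hours

Initial rate:
Weight = 246.8 lb ÷ 2.2 lb/kg = 112.1818 kg
Dose = 18.2 mcg/kg/min × 112.1818 kg = 2041.709 mcg/min
2041.709 mcg/min × 60 min/hr = 122502.5 mcg/hr
Concentration = 853 mg ÷ 250 mL = 3.412 mg/mL = 3412 mcg/mL
Rate = 122502.5 mcg/hr ÷ 3412 mcg/mL = 35.90344 mL/hr
Volume infused so far = 35.90344 mL/hr × 0.3 hr = 10.77103 mL
Volume remaining = 250 − 10.77103 = 239.229 mL
New rate:
Dose = 19 mcg/kg/min × 112.1818 kg = 2131.455 mcg/min
2131.455 mcg/min × 60 min/hr = 127887.3 mcg/hr
Rate = 127887.3 mcg/hr ÷ 3412 mcg/mL = 37.48162 mL/hr
Time remaining = 239.229 mL ÷ 37.48162 mL/hr = 6.382568 hr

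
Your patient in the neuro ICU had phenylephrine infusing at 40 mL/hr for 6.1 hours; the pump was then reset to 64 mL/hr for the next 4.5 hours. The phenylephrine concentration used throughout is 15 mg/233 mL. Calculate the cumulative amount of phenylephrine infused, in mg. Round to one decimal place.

34.2 mg

Concentration = 15 mg ÷ 233 mL = 0.06437768 mg/mL
Stage 1: 40 mL/hr × 6.1 hr = 244 mL → 244 mL × 0.06437768 mg/mL = 15.70815 mg
Stage 2: 64 mL/hr × 4.5 hr = 288 mL → 288 mL × 0.06437768 mg/mL = 18.54077 mg
Total = 15.70815 + 18.54077 = 34.24893 mg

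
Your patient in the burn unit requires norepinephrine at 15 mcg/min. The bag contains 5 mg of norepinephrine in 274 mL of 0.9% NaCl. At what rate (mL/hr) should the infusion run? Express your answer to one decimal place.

15 mcg/min × 60 min/hr = 900 mcg/hr
Concentration = 5 mg ÷ 274 mL = 0.01824818 mg/mL = 18.24818 mcg/mL
Rate = 900 mcg/hr ÷ 18.24818 mcg/mL = 49.32 mL/hr

49.3 mL/hr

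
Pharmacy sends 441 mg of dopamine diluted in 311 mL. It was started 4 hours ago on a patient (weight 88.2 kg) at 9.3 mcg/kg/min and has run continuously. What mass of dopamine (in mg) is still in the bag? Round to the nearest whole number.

244 mg

Dose = 9.3 mcg/kg/min × 88.2 kg = 820.26 mcg/min
820.26 mcg/min × 60 min/hr = 49215.6 mcg/hr
Concentration = 441 mg ÷ 311 mL = 1.418006 mg/mL = 1418.006 mcg/mL
Rate = 49215.6 mcg/hr ÷ 1418.006 mcg/mL = 34.7076 mL/hr
Volume infused = 34.7076 mL/hr × 4 hr = 138.8304 mL
Volume remaining = 311 − 138.8304 = 172.1696 mL
Drug remaining = 172.1696 mL × 1418.006 mcg/mL = 244137.6 mcg = 244.1376 mg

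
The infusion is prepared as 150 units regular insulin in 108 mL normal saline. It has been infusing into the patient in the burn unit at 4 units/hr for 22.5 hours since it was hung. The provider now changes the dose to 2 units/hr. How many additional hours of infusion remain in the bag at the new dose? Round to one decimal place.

Initial rate:
Concentration = 150 units ÷ 108 mL = 1.388889 units/mL
Rate = 4 units/hr ÷ 1.388889 units/mL = 2.88 mL/hr
Volume infused so far = 2.88 mL/hr × 22.5 hr = 64.8 mL
Volume remaining = 108 − 64.8 = 43.2 mL
New rate:
Rate = 2 units/hr ÷ 1.388889 units/mL = 1.44 mL/hr
Time remaining = 43.2 mL ÷ 1.44 mL/hr = 30 hr

30.0 hours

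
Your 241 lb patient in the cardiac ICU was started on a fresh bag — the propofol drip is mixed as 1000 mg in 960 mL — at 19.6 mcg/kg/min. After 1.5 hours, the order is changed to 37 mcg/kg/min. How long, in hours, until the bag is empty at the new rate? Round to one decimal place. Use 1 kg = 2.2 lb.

Initial rate:
Weight = 241 lb ÷ 2.2 lb/kg = 109.5455 kg
Dose = 19.6 mcg/kg/min × 109.5455 kg = 2147.091 mcg/min
2147.091 mcg/min × 60 min/hr = 128825.5 mcg/hr
Concentration = 1000 mg ÷ 960 mL = 1.041667 mg/mL = 1041.667 mcg/mL
Rate = 128825.5 mcg/hr ÷ 1041.667 mcg/mL = 123.6724 mL/hr
Volume infused so far = 123.6724 mL/hr × 1.5 hr = 185.5087 mL
Volume remaining = 960 − 185.5087 = 774.4913 mL
New rate:
Dose = 37 mcg/kg/min × 109.5455 kg = 4053.182 mcg/min
4053.182 mcg/min × 60 min/hr = 243190.9 mcg/hr
Rate = 243190.9 mcg/hr ÷ 1041.667 mcg/mL = 233.4633 mL/hr
Time remaining = 774.4913 mL ÷ 233.4633 mL/hr = 3.317401 hr

3.3 hours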